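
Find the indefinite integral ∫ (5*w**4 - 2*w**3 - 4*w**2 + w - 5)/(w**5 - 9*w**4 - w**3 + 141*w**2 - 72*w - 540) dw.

Factor the denominator: (w - 6)*(w - 5)*(w - 3)*(w + 2)*(w + 3).
Partial-fraction decomposition: 415/(432*(w + 3)) - 73/(280*(w + 2)) + 313/(180*(w - 3)) - 2775/(112*(w - 5)) + 5905/(216*(w - 6)).
Integrate each term: A/(w−a) contributes A·log|w−a|.

5905*log(w - 6)/216 - 2775*log(w - 5)/112 + 313*log(w - 3)/180 - 73*log(w + 2)/280 + 415*log(w + 3)/432 + C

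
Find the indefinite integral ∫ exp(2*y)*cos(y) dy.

exp(2*y)*sin(y)/5 + 2*exp(2*y)*cos(y)/5 + C

Let I denote the integral. Integrate by parts with u = cos(y), dv = exp(2*y) dy, so v = exp(2*y)/2: I = exp(2*y)*cos(y)/2 + (1/2)·∫ exp(2*y)*sin(y) dy.
Apply parts again with u = sin(y), dv = exp(2*y) dy: ∫ exp(2*y)*sin(y) dy = exp(2*y)*sin(y)/2 − (1/2)·I. Substituting back brings back I: I = exp(2*y)*sin(y)/4 + exp(2*y)*cos(y)/2 − (1/4)·I.
Solving for I: (1 + 1/4)·I equals the remaining terms, so I = (4/5)·(exp(2*y)*sin(y)/4 + exp(2*y)*cos(y)/2).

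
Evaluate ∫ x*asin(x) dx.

Use integration by parts with u = arcsin(x), dv = x dx.
Then du = 1/sqrt(-x**2 + 1) dx.

x**2*asin(x)/2 + x*sqrt(-x**2 + 1)/4 - asin(x)/4 + C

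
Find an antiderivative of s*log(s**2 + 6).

s**2*log(s**2 + 6)/2 - s**2/2 + 3*log(s**2 + 6) + C

Let u = s**2 + 6, so du = (2*s) ds.
The integral becomes (1/2)·∫ log(u) du; integrate by parts with u′=log(u), dv′=du.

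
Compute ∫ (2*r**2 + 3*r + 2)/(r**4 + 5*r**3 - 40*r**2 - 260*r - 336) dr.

11*log(r - 7)/117 - log(r + 2)/18 + log(r + 4)/2 - 7*log(r + 6)/13 + C

Factor the denominator: (r - 7)*(r + 2)*(r + 4)*(r + 6).
Partial-fraction decomposition: -7/(13*(r + 6)) + 1/(2*(r + 4)) - 1/(18*(r + 2)) + 11/(117*(r - 7)).
Integrate each term: A/(r−a) contributes A·log|r−a|.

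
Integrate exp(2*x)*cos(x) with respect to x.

Let I denote the integral. Integrate by parts with u = cos(x), dv = exp(2*x) dx, so v = exp(2*x)/2: I = exp(2*x)*cos(x)/2 + (1/2)·∫ exp(2*x)*sin(x) dx.
Apply parts again with u = sin(x), dv = exp(2*x) dx: ∫ exp(2*x)*sin(x) dx = exp(2*x)*sin(x)/2 − (1/2)·I. Substituting back brings back I: I = exp(2*x)*sin(x)/4 + exp(2*x)*cos(x)/2 − (1/4)·I.
Solving for I: (1 + 1/4)·I equals the remaining terms, so I = (4/5)·(exp(2*x)*sin(x)/4 + exp(2*x)*cos(x)/2).

exp(2*x)*sin(x)/5 + 2*exp(2*x)*cos(x)/5 + C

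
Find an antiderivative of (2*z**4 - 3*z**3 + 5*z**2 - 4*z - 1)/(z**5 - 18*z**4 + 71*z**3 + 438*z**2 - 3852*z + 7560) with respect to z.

3989*log(z - 7)/26 - 15421*log(z - 6)/144 - 89*log(z - 5)/2 + 313*log(z + 6)/1872 + 2099/(12*z - 72) + C

Factor the denominator: (z - 7)*(z - 6)**2*(z - 5)*(z + 6).
Partial-fraction decomposition: 313/(1872*(z + 6)) - 89/(2*(z - 5)) - 15421/(144*(z - 6)) - 2099/(12*(z - 6)**2) + 3989/(26*(z - 7)).
Integrate each term; A/(z−a) gives A·log|z−a|; A/(z−a)² gives −A/(z−a).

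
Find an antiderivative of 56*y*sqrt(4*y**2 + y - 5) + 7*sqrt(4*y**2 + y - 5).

Let u = 4*y**2 + y - 5, so du = (8*y + 1) dy.
Rewriting, the integral becomes 7·∫ √u du = 7·(2/3)u^(3/2).
Substituting back, u = 4*y**2 + y - 5.

14*(4*y**2 + y - 5)**(3/2)/3 + C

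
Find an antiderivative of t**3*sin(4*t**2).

Let u = t², du = 2t dt; rewrite as (1/2)∫ u^1·sin(4u) du.
Now integrate by parts 1 time.

-t**2*cos(4*t**2)/8 + sin(4*t**2)/32 + C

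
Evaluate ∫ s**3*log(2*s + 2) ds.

s**4*log(2*s + 2)/4 - s**4/16 + s**3/12 - s**2/8 + s/4 - log(s + 1)/4 + C

Use integration by parts with u = log(2*s + 2), dv = s**3 ds.
Then du = 2/(2*s + 2) ds and v = s**4/4.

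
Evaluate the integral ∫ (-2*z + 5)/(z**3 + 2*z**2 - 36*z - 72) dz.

Factor the denominator: (z - 6)*(z + 2)*(z + 6).
Partial-fraction decomposition: 17/(48*(z + 6)) - 9/(32*(z + 2)) - 7/(96*(z - 6)).
Integrate each term: A/(z−a) contributes A·log|z−a|.

-7*log(z - 6)/96 - 9*log(z + 2)/32 + 17*log(z + 6)/48 + C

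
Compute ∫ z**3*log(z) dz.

Use integration by parts with u = log(z), dv = z**3 dz.
Then du = 1/z dz and v = z**4/4.

z**4*log(z)/4 - z**4/16 + C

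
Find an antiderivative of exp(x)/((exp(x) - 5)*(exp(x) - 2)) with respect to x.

Let u = e^x, du = e^x dx.
The integral becomes ∫ du/((u-5)(u-2)); decompose into partial fractions.

log(exp(x) - 5)/3 - log(exp(x) - 2)/3 + C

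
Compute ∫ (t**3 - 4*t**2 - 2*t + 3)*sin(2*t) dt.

Use integration by parts with u = t**3 - 4*t**2 - 2*t + 3, dv = sin(2*t) dt, so v = -cos(2*t)/2.
Apply parts 3 times (tabular method): alternate signs, differentiate u down to 0, integrate dv up.

-t**3*cos(2*t)/2 + 3*t**2*sin(2*t)/4 + 2*t**2*cos(2*t) - 2*t*sin(2*t) + 7*t*cos(2*t)/4 - 7*sin(2*t)/8 - 5*cos(2*t)/2 + C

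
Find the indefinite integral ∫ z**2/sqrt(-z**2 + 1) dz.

Substitute z = sin(θ), so dz = cos(θ) dθ and the radical becomes sqrt(-z**2 + 1) = cos(θ) by the Pythagorean identity.
Integrate the resulting trig expression in θ, then back-substitute θ = asin(z), sin(θ) = z, cos(θ) = sqrt(-z**2 + 1) (absorbing any constant into C).

-z*sqrt(-z**2 + 1)/2 + asin(z)/2 + C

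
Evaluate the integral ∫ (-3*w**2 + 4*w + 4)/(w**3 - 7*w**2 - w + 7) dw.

-115*log(w - 7)/48 - 5*log(w - 1)/12 - 3*log(w + 1)/16 + C

Factor the denominator: (w - 7)*(w - 1)*(w + 1).
Partial-fraction decomposition: -3/(16*(w + 1)) - 5/(12*(w - 1)) - 115/(48*(w - 7)).
Integrate each term: A/(w−a) contributes A·log|w−a|.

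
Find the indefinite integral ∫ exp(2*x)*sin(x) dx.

2*exp(2*x)*sin(x)/5 - exp(2*x)*cos(x)/5 + C

Let I denote the integral. Integrate by parts with u = sin(x), dv = exp(2*x) dx, so v = exp(2*x)/2: I = exp(2*x)*sin(x)/2 − (1/2)·∫ exp(2*x)*cos(x) dx.
Apply parts again with u = cos(x), dv = exp(2*x) dx: ∫ exp(2*x)*cos(x) dx = exp(2*x)*cos(x)/2 + (1/2)·I. Substituting back brings back I: I = exp(2*x)*sin(x)/2 - exp(2*x)*cos(x)/4 − (1/4)·I.
Solving for I: (1 + 1/4)·I equals the remaining terms, so I = (4/5)·(exp(2*x)*sin(x)/2 - exp(2*x)*cos(x)/4).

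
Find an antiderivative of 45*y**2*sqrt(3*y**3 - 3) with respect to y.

Let u = 3*y**3 - 3, so du = (9*y**2) dy.
Rewriting, the integral becomes 5·∫ √u du = 5·(2/3)u^(3/2).
Substituting back, u = 3*y**3 - 3.

10*(3*y**3 - 3)**(3/2)/3 + C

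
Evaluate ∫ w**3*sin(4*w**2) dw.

-w**2*cos(4*w**2)/8 + sin(4*w**2)/32 + C

Let u = w², du = 2w dw; rewrite as (1/2)∫ u^1·sin(4u) du.
Now integrate by parts 1 time.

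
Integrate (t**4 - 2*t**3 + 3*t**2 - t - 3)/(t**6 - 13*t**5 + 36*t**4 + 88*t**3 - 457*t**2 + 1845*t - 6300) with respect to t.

463*log(t - 7)/638 - 947*log(t - 5)/1377 - 433*log(t + 4)/22275 - 457*log(t**2 + 9)/49300 + 13*atan(t/3)/12325 + 13/(18*t - 90) + C

Factor the denominator: (t - 7)*(t - 5)**2*(t + 4)*(t**2 + 9).
Partial-fraction decomposition: -(457*t - 78)/(24650*(t**2 + 9)) - 433/(22275*(t + 4)) - 947/(1377*(t - 5)) - 13/(18*(t - 5)**2) + 463/(638*(t - 7)).
Integrate each term; A/(t−a) gives A·log|t−a|; the (Bt+D)/(t²+p²) term gives a log and an atan.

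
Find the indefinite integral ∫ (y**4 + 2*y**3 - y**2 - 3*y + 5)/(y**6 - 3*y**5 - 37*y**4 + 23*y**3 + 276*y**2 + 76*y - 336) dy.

1511*log(y - 7)/10692 - 61*log(y - 3)/700 + log(y - 1)/135 + 539*log(y + 2)/24300 - 129*log(y + 4)/1540 + 7/(270*y + 540) + C

Factor the denominator: (y - 7)*(y - 3)*(y - 1)*(y + 2)**2*(y + 4).
Partial-fraction decomposition: -129/(1540*(y + 4)) + 539/(24300*(y + 2)) - 7/(270*(y + 2)**2) + 1/(135*(y - 1)) - 61/(700*(y - 3)) + 1511/(10692*(y - 7)).
Integrate each term; A/(y−a) gives A·log|y−a|; A/(y−a)² gives −A/(y−a).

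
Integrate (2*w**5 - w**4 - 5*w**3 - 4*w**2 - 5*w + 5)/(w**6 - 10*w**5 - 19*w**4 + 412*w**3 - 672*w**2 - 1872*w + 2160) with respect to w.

-817823*log(w - 6)/57600 + 1220*log(w - 5)/77 + 2*log(w - 1)/525 - 41*log(w + 2)/5376 + 15877*log(w + 6)/44352 - 13007/(480*w - 2880) + C

Factor the denominator: (w - 6)**2*(w - 5)*(w - 1)*(w + 2)*(w + 6).
Partial-fraction decomposition: 15877/(44352*(w + 6)) - 41/(5376*(w + 2)) + 2/(525*(w - 1)) + 1220/(77*(w - 5)) - 817823/(57600*(w - 6)) + 13007/(480*(w - 6)**2).
Integrate each term; A/(w−a) gives A·log|w−a|; A/(w−a)² gives −A/(w−a).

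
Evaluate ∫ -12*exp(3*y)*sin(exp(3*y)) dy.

4*cos(exp(3*y)) + C

Let u = exp(3*y), so du = (3*exp(3*y)) dy.
Rewriting, the integral becomes -4·∫ sin(u) du = -4·-cos(u).
Substituting back, u = exp(3*y).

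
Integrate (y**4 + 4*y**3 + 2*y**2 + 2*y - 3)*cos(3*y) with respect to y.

y**4*sin(3*y)/3 + 4*y**3*sin(3*y)/3 + 4*y**3*cos(3*y)/9 + 2*y**2*sin(3*y)/9 + 4*y**2*cos(3*y)/3 - 2*y*sin(3*y)/9 + 4*y*cos(3*y)/27 - 85*sin(3*y)/81 - 2*cos(3*y)/27 + C

Use integration by parts with u = y**4 + 4*y**3 + 2*y**2 + 2*y - 3, dv = cos(3*y) dy, so v = sin(3*y)/3.
Apply parts 4 times (tabular method): alternate signs, differentiate u down to 0, integrate dv up.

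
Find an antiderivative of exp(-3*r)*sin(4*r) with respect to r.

Let I denote the integral. Integrate by parts with u = sin(4*r), dv = exp(-3*r) dr, so v = -exp(-3*r)/3: I = -exp(-3*r)*sin(4*r)/3 + (4/3)·∫ exp(-3*r)*cos(4*r) dr.
Apply parts again with u = cos(4*r), dv = exp(-3*r) dr: ∫ exp(-3*r)*cos(4*r) dr = -exp(-3*r)*cos(4*r)/3 − (4/3)·I. Substituting back brings back I: I = -exp(-3*r)*sin(4*r)/3 - 4*exp(-3*r)*cos(4*r)/9 − (16/9)·I.
Solving for I: (1 + 16/9)·I equals the remaining terms, so I = (9/25)·(-exp(-3*r)*sin(4*r)/3 - 4*exp(-3*r)*cos(4*r)/9).

-3*exp(-3*r)*sin(4*r)/25 - 4*exp(-3*r)*cos(4*r)/25 + C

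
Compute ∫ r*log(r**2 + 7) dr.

Let u = r**2 + 7, so du = (2*r) dr.
The integral becomes (1/2)·∫ log(u) du; integrate by parts with u′=log(u), dv′=du.

r**2*log(r**2 + 7)/2 - r**2/2 + 7*log(r**2 + 7)/2 + C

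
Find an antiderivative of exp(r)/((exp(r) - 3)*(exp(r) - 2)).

log(exp(r) - 3) - log(exp(r) - 2) + C

Let u = e^r, du = e^r dr.
The integral becomes ∫ du/((u-3)(u-2)); decompose into partial fractions.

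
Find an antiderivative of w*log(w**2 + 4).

w**2*log(w**2 + 4)/2 - w**2/2 + 2*log(w**2 + 4) + C

Let u = w**2 + 4, so du = (2*w) dw.
The integral becomes (1/2)·∫ log(u) du; integrate by parts with u′=log(u), dv′=du.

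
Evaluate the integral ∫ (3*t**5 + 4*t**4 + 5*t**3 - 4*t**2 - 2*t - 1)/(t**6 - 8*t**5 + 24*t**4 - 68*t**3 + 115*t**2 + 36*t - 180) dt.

Factor the denominator: (t - 5)*(t - 2)**2*(t + 1)*(t**2 + 9).
Partial-fraction decomposition: -(20894*t - 53749)/(28730*(t**2 + 9)) + 7/(540*(t + 1)) - 1538/(507*(t - 2)) - 179/(117*(t - 2)**2) + 12389/(1836*(t - 5)).
Integrate each term; A/(t−a) gives A·log|t−a|; the (Bt+D)/(t²+p²) term gives a log and an atan.

12389*log(t - 5)/1836 - 1538*log(t - 2)/507 + 7*log(t + 1)/540 - 10447*log(t**2 + 9)/28730 + 53749*atan(t/3)/86190 + 179/(117*t - 234) + C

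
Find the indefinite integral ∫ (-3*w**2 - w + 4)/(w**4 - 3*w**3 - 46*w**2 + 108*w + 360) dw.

-55*log(w - 6)/48 + 76*log(w - 5)/77 - 3*log(w + 2)/112 + 49*log(w + 6)/264 + C

Factor the denominator: (w - 6)*(w - 5)*(w + 2)*(w + 6).
Partial-fraction decomposition: 49/(264*(w + 6)) - 3/(112*(w + 2)) + 76/(77*(w - 5)) - 55/(48*(w - 6)).
Integrate each term: A/(w−a) contributes A·log|w−a|.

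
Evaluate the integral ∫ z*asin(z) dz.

z**2*asin(z)/2 + z*sqrt(-z**2 + 1)/4 - asin(z)/4 + C

Use integration by parts with u = arcsin(z), dv = z dz.
Then du = 1/sqrt(-z**2 + 1) dz.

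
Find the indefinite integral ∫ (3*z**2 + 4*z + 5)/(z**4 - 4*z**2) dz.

Factor the denominator: z**2*(z - 2)*(z + 2).
Partial-fraction decomposition: -9/(16*(z + 2)) + 25/(16*(z - 2)) - 1/z - 5/(4*z**2).
Integrate each term; A/(z−a) gives A·log|z−a|; A/(z−a)² gives −A/(z−a).

-log(z) + 25*log(z - 2)/16 - 9*log(z + 2)/16 + 5/(4*z) + C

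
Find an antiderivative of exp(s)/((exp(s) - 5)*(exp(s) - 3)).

log(exp(s) - 5)/2 - log(exp(s) - 3)/2 + C

Let u = e^s, du = e^s ds.
The integral becomes ∫ du/((u-3)(u-5)); decompose into partial fractions.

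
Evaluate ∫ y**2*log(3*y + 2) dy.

Use integration by parts with u = log(3*y + 2), dv = y**2 dy.
Then du = 3/(3*y + 2) dy and v = y**3/3.

y**3*log(3*y + 2)/3 - y**3/9 + y**2/9 - 4*y/27 + 8*log(3*y + 2)/81 + C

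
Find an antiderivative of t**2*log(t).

t**3*log(t)/3 - t**3/9 + C

Use integration by parts with u = log(t), dv = t**2 dt.
Then du = 1/t dt and v = t**3/3.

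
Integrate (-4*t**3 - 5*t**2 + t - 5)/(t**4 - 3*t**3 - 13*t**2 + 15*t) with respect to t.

Factor the denominator: t*(t - 5)*(t - 1)*(t + 3).
Partial-fraction decomposition: -55/(96*(t + 3)) + 13/(16*(t - 1)) - 125/(32*(t - 5)) - 1/(3*t).
Integrate each term: A/(t−a) contributes A·log|t−a|.

-log(t)/3 - 125*log(t - 5)/32 + 13*log(t - 1)/16 - 55*log(t + 3)/96 + C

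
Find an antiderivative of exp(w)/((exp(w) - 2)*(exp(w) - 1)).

Let u = e^w, du = e^w dw.
The integral becomes ∫ du/((u-2)(u-1)); decompose into partial fractions.

log(exp(w) - 2) - log(exp(w) - 1) + C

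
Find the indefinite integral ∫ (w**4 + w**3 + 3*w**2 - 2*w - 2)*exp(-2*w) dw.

Use integration by parts with u = w**4 + w**3 + 3*w**2 - 2*w - 2, dv = exp(-2*w) dw, so v = -exp(-2*w)/2.
Apply parts 4 times (tabular method): alternate signs, differentiate u down to 0, integrate dv up.

(-4*w**4 - 12*w**3 - 30*w**2 - 22*w - 3)*exp(-2*w)/8 + C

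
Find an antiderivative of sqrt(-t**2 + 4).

Substitute t = 2·sin(θ), so dt = 2·cos(θ) dθ and the radical becomes sqrt(-t**2 + 4) = 2·cos(θ) by the Pythagorean identity.
Integrate the resulting trig expression in θ, then back-substitute θ = asin(t/2), sin(θ) = t/2, cos(θ) = sqrt(-t**2 + 4)/2 (absorbing any constant into C).

t*sqrt(-t**2 + 4)/2 + 2*asin(t/2) + C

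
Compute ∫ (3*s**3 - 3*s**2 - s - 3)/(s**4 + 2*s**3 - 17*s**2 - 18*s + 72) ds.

Factor the denominator: (s - 3)*(s - 2)*(s + 3)*(s + 4).
Partial-fraction decomposition: 239/(42*(s + 4)) - 18/(5*(s + 3)) - 7/(30*(s - 2)) + 8/(7*(s - 3)).
Integrate each term: A/(s−a) contributes A·log|s−a|.

8*log(s - 3)/7 - 7*log(s - 2)/30 - 18*log(s + 3)/5 + 239*log(s + 4)/42 + C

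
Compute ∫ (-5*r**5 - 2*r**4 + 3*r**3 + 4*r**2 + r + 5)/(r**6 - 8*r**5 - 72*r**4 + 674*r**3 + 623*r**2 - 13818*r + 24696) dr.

166039*log(r - 7)/198744 - 1789*log(r - 4)/330 + 313*log(r - 3)/360 + 35783*log(r + 6)/15210 - 39199*log(r + 7)/10780 + 3650/(91*r - 637) + C

Factor the denominator: (r - 7)**2*(r - 4)*(r - 3)*(r + 6)*(r + 7).
Partial-fraction decomposition: -39199/(10780*(r + 7)) + 35783/(15210*(r + 6)) + 313/(360*(r - 3)) - 1789/(330*(r - 4)) + 166039/(198744*(r - 7)) - 3650/(91*(r - 7)**2).
Integrate each term; A/(r−a) gives A·log|r−a|; A/(r−a)² gives −A/(r−a).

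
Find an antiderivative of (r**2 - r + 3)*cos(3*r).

r**2*sin(3*r)/3 - r*sin(3*r)/3 + 2*r*cos(3*r)/9 + 25*sin(3*r)/27 - cos(3*r)/9 + C

Use integration by parts with u = r**2 - r + 3, dv = cos(3*r) dr, so v = sin(3*r)/3.
Apply parts 2 times (tabular method): alternate signs, differentiate u down to 0, integrate dv up.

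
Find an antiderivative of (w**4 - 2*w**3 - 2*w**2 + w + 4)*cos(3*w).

w**4*sin(3*w)/3 - 2*w**3*sin(3*w)/3 + 4*w**3*cos(3*w)/9 - 10*w**2*sin(3*w)/9 - 2*w**2*cos(3*w)/3 + 7*w*sin(3*w)/9 - 20*w*cos(3*w)/27 + 128*sin(3*w)/81 + 7*cos(3*w)/27 + C

Use integration by parts with u = w**4 - 2*w**3 - 2*w**2 + w + 4, dv = cos(3*w) dw, so v = sin(3*w)/3.
Apply parts 4 times (tabular method): alternate signs, differentiate u down to 0, integrate dv up.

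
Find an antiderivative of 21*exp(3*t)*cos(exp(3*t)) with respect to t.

Let u = exp(3*t), so du = (3*exp(3*t)) dt.
Rewriting, the integral becomes 7·∫ cos(u) du = 7·sin(u).
Substituting back, u = exp(3*t).

7*sin(exp(3*t)) + C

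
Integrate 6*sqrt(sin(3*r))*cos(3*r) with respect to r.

4*sin(3*r)**(3/2)/3 + C

Let u = sin(3*r), so du = (3*cos(3*r)) dr.
Rewriting, the integral becomes 2·∫ √u du = 2·(2/3)u^(3/2).
Substituting back, u = sin(3*r).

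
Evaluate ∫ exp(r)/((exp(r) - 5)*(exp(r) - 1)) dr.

Let u = e^r, du = e^r dr.
The integral becomes ∫ du/((u-5)(u-1)); decompose into partial fractions.

log(exp(r) - 5)/4 - log(exp(r) - 1)/4 + C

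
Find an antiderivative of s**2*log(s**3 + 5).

s**3*log(s**3 + 5)/3 - s**3/3 + 5*log(s**3 + 5)/3 + C

Let u = s**3 + 5, so du = (3*s**2) ds.
The integral becomes (1/3)·∫ log(u) du; integrate by parts with u′=log(u), dv′=du.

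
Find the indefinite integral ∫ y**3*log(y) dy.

y**4*log(y)/4 - y**4/16 + C

Use integration by parts with u = log(y), dv = y**3 dy.
Then du = 1/y dy and v = y**4/4.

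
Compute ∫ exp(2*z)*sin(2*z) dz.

Let I denote the integral. Integrate by parts with u = sin(2*z), dv = exp(2*z) dz, so v = exp(2*z)/2: I = exp(2*z)*sin(2*z)/2 − ∫ exp(2*z)*cos(2*z) dz.
Apply parts again with u = cos(2*z), dv = exp(2*z) dz: ∫ exp(2*z)*cos(2*z) dz = exp(2*z)*cos(2*z)/2 + I. Substituting back brings back I: I = exp(2*z)*sin(2*z)/2 - exp(2*z)*cos(2*z)/2 − I.
Solving for I: (1 + 1)·I equals the remaining terms, so I = (1/2)·(exp(2*z)*sin(2*z)/2 - exp(2*z)*cos(2*z)/2).

exp(2*z)*sin(2*z)/4 - exp(2*z)*cos(2*z)/4 + C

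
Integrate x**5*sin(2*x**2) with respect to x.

-x**4*cos(2*x**2)/4 + x**2*sin(2*x**2)/4 + cos(2*x**2)/8 + C

Let u = x², du = 2x dx; rewrite as (1/2)∫ u^2·sin(2u) du.
Now integrate by parts 2 times.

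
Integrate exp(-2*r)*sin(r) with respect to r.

Let I denote the integral. Integrate by parts with u = sin(r), dv = exp(-2*r) dr, so v = -exp(-2*r)/2: I = -exp(-2*r)*sin(r)/2 + (1/2)·∫ exp(-2*r)*cos(r) dr.
Apply parts again with u = cos(r), dv = exp(-2*r) dr: ∫ exp(-2*r)*cos(r) dr = -exp(-2*r)*cos(r)/2 − (1/2)·I. Substituting back brings back I: I = -exp(-2*r)*sin(r)/2 - exp(-2*r)*cos(r)/4 − (1/4)·I.
Solving for I: (1 + 1/4)·I equals the remaining terms, so I = (4/5)·(-exp(-2*r)*sin(r)/2 - exp(-2*r)*cos(r)/4).

-2*exp(-2*r)*sin(r)/5 - exp(-2*r)*cos(r)/5 + C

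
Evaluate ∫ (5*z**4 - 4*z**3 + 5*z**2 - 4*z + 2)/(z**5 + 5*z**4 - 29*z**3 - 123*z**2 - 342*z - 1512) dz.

Factor the denominator: (z - 6)*(z + 4)*(z + 7)*(z**2 + 9).
Partial-fraction decomposition: (5099*z - 45321)/(32625*(z**2 + 9)) + 6826/(1131*(z + 7)) - 817/(375*(z + 4)) + 2887/(2925*(z - 6)).
Integrate each term; A/(z−a) gives A·log|z−a|; the (Bz+D)/(z²+p²) term gives a log and an atan.

2887*log(z - 6)/2925 - 817*log(z + 4)/375 + 6826*log(z + 7)/1131 + 5099*log(z**2 + 9)/65250 - 15107*atan(z/3)/32625 + C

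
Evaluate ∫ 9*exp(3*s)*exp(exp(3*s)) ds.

Let u = exp(3*s), so du = (3*exp(3*s)) ds.
Rewriting, the integral becomes 3·∫ e^u du = 3·e^u.
Substituting back, u = exp(3*s).

3*exp(exp(3*s)) + C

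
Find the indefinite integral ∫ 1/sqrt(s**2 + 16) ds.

log(s + sqrt(s**2 + 16)) + C

Substitute s = 4·tan(θ), so ds = 4·sec(θ)^2 dθ and the radical becomes sqrt(s**2 + 16) = 4·sec(θ) by the Pythagorean identity.
Integrate the resulting trig expression in θ, then back-substitute tan(θ) = s/4, sec(θ) = sqrt(s**2 + 16)/4 (absorbing any constant into C).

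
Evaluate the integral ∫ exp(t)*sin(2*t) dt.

exp(t)*sin(2*t)/5 - 2*exp(t)*cos(2*t)/5 + C

Let I denote the integral. Integrate by parts with u = sin(2*t), dv = exp(t) dt, so v = exp(t): I = exp(t)*sin(2*t) − 2·∫ exp(t)*cos(2*t) dt.
Apply parts again with u = cos(2*t), dv = exp(t) dt: ∫ exp(t)*cos(2*t) dt = exp(t)*cos(2*t) + 2·I. Substituting back brings back I: I = exp(t)*sin(2*t) - 2*exp(t)*cos(2*t) − 4·I.
Solving for I: (1 + 4)·I equals the remaining terms, so I = (1/5)·(exp(t)*sin(2*t) - 2*exp(t)*cos(2*t)).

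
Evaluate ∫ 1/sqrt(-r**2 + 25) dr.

asin(r/5) + C

Substitute r = 5·sin(θ), so dr = 5·cos(θ) dθ and the radical becomes sqrt(-r**2 + 25) = 5·cos(θ) by the Pythagorean identity.
Integrate the resulting trig expression in θ, then back-substitute θ = asin(r/5), sin(θ) = r/5, cos(θ) = sqrt(-r**2 + 25)/5 (absorbing any constant into C).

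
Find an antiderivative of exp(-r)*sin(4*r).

-exp(-r)*sin(4*r)/17 - 4*exp(-r)*cos(4*r)/17 + C

Let I denote the integral. Integrate by parts with u = sin(4*r), dv = exp(-r) dr, so v = -exp(-r): I = -exp(-r)*sin(4*r) + 4·∫ exp(-r)*cos(4*r) dr.
Apply parts again with u = cos(4*r), dv = exp(-r) dr: ∫ exp(-r)*cos(4*r) dr = -exp(-r)*cos(4*r) − 4·I. Substituting back brings back I: I = -exp(-r)*sin(4*r) - 4*exp(-r)*cos(4*r) − 16·I.
Solving for I: (1 + 16)·I equals the remaining terms, so I = (1/17)·(-exp(-r)*sin(4*r) - 4*exp(-r)*cos(4*r)).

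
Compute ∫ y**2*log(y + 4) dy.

y**3*log(y + 4)/3 - y**3/9 + 2*y**2/3 - 16*y/3 + 64*log(y + 4)/3 + C

Use integration by parts with u = log(y + 4), dv = y**2 dy.
Then du = 1/(y + 4) dy and v = y**3/3.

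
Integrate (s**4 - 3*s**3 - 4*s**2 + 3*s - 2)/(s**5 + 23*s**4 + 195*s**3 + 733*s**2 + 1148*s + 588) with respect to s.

Factor the denominator: (s + 1)*(s + 2)*(s + 6)*(s + 7)**2.
Partial-fraction decomposition: -79031/(900*(s + 7)) - 3211/(30*(s + 7)**2) + 89/(s + 6) - 4/(25*(s + 2)) - 1/(36*(s + 1)).
Integrate each term; A/(s−a) gives A·log|s−a|; A/(s−a)² gives −A/(s−a).

-log(s + 1)/36 - 4*log(s + 2)/25 + 89*log(s + 6) - 79031*log(s + 7)/900 + 3211/(30*s + 210) + C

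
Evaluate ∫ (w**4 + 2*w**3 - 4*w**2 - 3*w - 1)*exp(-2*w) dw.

(-2*w**4 - 8*w**3 - 4*w**2 + 2*w + 3)*exp(-2*w)/4 + C

Use integration by parts with u = w**4 + 2*w**3 - 4*w**2 - 3*w - 1, dv = exp(-2*w) dw, so v = -exp(-2*w)/2.
Apply parts 4 times (tabular method): alternate signs, differentiate u down to 0, integrate dv up.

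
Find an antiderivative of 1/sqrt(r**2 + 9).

Substitute r = 3·tan(θ), so dr = 3·sec(θ)^2 dθ and the radical becomes sqrt(r**2 + 9) = 3·sec(θ) by the Pythagorean identity.
Integrate the resulting trig expression in θ, then back-substitute tan(θ) = r/3, sec(θ) = sqrt(r**2 + 9)/3 (absorbing any constant into C).

log(r + sqrt(r**2 + 9)) + C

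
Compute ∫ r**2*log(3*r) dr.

r**3*(log(r) + log(3))/3 - r**3/9 + C

Use integration by parts with u = log(3*r), dv = r**2 dr.
Then du = 1/r dr and v = r**3/3.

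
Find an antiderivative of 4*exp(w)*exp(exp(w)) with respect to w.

4*exp(exp(w)) + C

Let u = exp(w), so du = (exp(w)) dw.
Rewriting, the integral becomes 4·∫ e^u du = 4·e^u.
Substituting back, u = exp(w).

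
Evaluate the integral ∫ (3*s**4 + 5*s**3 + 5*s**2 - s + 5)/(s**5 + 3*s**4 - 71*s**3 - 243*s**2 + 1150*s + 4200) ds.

Factor the denominator: (s - 7)*(s - 5)*(s + 4)*(s + 5)*(s + 6).
Partial-fraction decomposition: 2999/(286*(s + 6)) - 277/(24*(s + 5)) + 179/(66*(s + 4)) - 175/(132*(s - 5)) + 9161/(3432*(s - 7)).
Integrate each term: A/(s−a) contributes A·log|s−a|.

9161*log(s - 7)/3432 - 175*log(s - 5)/132 + 179*log(s + 4)/66 - 277*log(s + 5)/24 + 2999*log(s + 6)/286 + C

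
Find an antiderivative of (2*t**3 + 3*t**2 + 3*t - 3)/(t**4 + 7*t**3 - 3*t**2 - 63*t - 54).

Factor the denominator: (t - 3)*(t + 1)*(t + 3)*(t + 6).
Partial-fraction decomposition: 23/(9*(t + 6)) - 13/(12*(t + 3)) + 1/(8*(t + 1)) + 29/(72*(t - 3)).
Integrate each term: A/(t−a) contributes A·log|t−a|.

29*log(t - 3)/72 + log(t + 1)/8 - 13*log(t + 3)/12 + 23*log(t + 6)/9 + C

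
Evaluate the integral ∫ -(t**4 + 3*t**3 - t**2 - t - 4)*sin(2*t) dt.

Use integration by parts with u = t**4 + 3*t**3 - t**2 - t - 4, dv = -sin(2*t) dt, so v = cos(2*t)/2.
Apply parts 4 times (tabular method): alternate signs, differentiate u down to 0, integrate dv up.

t**4*cos(2*t)/2 - t**3*sin(2*t) + 3*t**3*cos(2*t)/2 - 9*t**2*sin(2*t)/4 - 2*t**2*cos(2*t) + 2*t*sin(2*t) - 11*t*cos(2*t)/4 + 11*sin(2*t)/8 - cos(2*t) + C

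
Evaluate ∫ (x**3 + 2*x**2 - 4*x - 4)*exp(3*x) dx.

(9*x**3 + 9*x**2 - 42*x - 22)*exp(3*x)/27 + C

Use integration by parts with u = x**3 + 2*x**2 - 4*x - 4, dv = exp(3*x) dx, so v = exp(3*x)/3.
Apply parts 3 times (tabular method): alternate signs, differentiate u down to 0, integrate dv up.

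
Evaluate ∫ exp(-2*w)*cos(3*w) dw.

Let I denote the integral. Integrate by parts with u = cos(3*w), dv = exp(-2*w) dw, so v = -exp(-2*w)/2: I = -exp(-2*w)*cos(3*w)/2 − (3/2)·∫ exp(-2*w)*sin(3*w) dw.
Apply parts again with u = sin(3*w), dv = exp(-2*w) dw: ∫ exp(-2*w)*sin(3*w) dw = -exp(-2*w)*sin(3*w)/2 + (3/2)·I. Substituting back brings back I: I = 3*exp(-2*w)*sin(3*w)/4 - exp(-2*w)*cos(3*w)/2 − (9/4)·I.
Solving for I: (1 + 9/4)·I equals the remaining terms, so I = (4/13)·(3*exp(-2*w)*sin(3*w)/4 - exp(-2*w)*cos(3*w)/2).

3*exp(-2*w)*sin(3*w)/13 - 2*exp(-2*w)*cos(3*w)/13 + C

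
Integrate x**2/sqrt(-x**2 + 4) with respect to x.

Substitute x = 2·sin(θ), so dx = 2·cos(θ) dθ and the radical becomes sqrt(-x**2 + 4) = 2·cos(θ) by the Pythagorean identity.
Integrate the resulting trig expression in θ, then back-substitute θ = asin(x/2), sin(θ) = x/2, cos(θ) = sqrt(-x**2 + 4)/2 (absorbing any constant into C).

-x*sqrt(-x**2 + 4)/2 + 2*asin(x/2) + C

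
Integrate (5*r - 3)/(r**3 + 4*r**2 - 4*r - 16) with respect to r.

7*log(r - 2)/24 + 13*log(r + 2)/8 - 23*log(r + 4)/12 + C

Factor the denominator: (r - 2)*(r + 2)*(r + 4).
Partial-fraction decomposition: -23/(12*(r + 4)) + 13/(8*(r + 2)) + 7/(24*(r - 2)).
Integrate each term: A/(r−a) contributes A·log|r−a|.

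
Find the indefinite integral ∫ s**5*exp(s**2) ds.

(s**4 - 2*s**2 + 2)*exp(s**2)/2 + C

Let u = s², du = 2s ds; rewrite as (1/2)∫ u^2·exp(1u) du.
Now integrate by parts 2 times.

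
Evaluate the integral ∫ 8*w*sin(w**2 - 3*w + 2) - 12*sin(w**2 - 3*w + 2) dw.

Let u = w**2 - 3*w + 2, so du = (2*w - 3) dw.
Rewriting, the integral becomes 4·∫ sin(u) du = 4·-cos(u).
Substituting back, u = w**2 - 3*w + 2.

-4*cos(w**2 - 3*w + 2) + C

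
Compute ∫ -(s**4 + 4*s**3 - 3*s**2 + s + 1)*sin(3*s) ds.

Use integration by parts with u = s**4 + 4*s**3 - 3*s**2 + s + 1, dv = -sin(3*s) ds, so v = cos(3*s)/3.
Apply parts 4 times (tabular method): alternate signs, differentiate u down to 0, integrate dv up.

s**4*cos(3*s)/3 - 4*s**3*sin(3*s)/9 + 4*s**3*cos(3*s)/3 - 4*s**2*sin(3*s)/3 - 13*s**2*cos(3*s)/9 + 26*s*sin(3*s)/27 - 5*s*cos(3*s)/9 + 5*sin(3*s)/27 + 53*cos(3*s)/81 + C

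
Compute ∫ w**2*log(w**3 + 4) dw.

w**3*log(w**3 + 4)/3 - w**3/3 + 4*log(w**3 + 4)/3 + C

Let u = w**3 + 4, so du = (3*w**2) dw.
The integral becomes (1/3)·∫ log(u) du; integrate by parts with u′=log(u), dv′=du.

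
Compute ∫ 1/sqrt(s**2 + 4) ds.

log(s + sqrt(s**2 + 4)) + C

Substitute s = 2·tan(θ), so ds = 2·sec(θ)^2 dθ and the radical becomes sqrt(s**2 + 4) = 2·sec(θ) by the Pythagorean identity.
Integrate the resulting trig expression in θ, then back-substitute tan(θ) = s/2, sec(θ) = sqrt(s**2 + 4)/2 (absorbing any constant into C).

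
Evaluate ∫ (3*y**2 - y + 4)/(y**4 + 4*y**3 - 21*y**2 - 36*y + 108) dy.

14*log(y - 3)/27 - 7*log(y - 2)/20 + 17*log(y + 3)/45 - 59*log(y + 6)/108 + C

Factor the denominator: (y - 3)*(y - 2)*(y + 3)*(y + 6).
Partial-fraction decomposition: -59/(108*(y + 6)) + 17/(45*(y + 3)) - 7/(20*(y - 2)) + 14/(27*(y - 3)).
Integrate each term: A/(y−a) contributes A·log|y−a|.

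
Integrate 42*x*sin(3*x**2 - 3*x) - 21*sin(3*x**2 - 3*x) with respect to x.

-7*cos(3*x**2 - 3*x) + C

Let u = 3*x**2 - 3*x, so du = (6*x - 3) dx.
Rewriting, the integral becomes 7·∫ sin(u) du = 7·-cos(u).
Substituting back, u = 3*x**2 - 3*x.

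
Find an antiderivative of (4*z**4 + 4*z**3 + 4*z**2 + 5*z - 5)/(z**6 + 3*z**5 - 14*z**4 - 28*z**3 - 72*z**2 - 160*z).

log(z)/32 + 151*log(z - 4)/480 + 11*log(z + 2)/96 - 46*log(z + 5)/87 + 317*log(z**2 + 4)/9280 + 759*atan(z/2)/4640 + C

Factor the denominator: z*(z - 4)*(z + 2)*(z + 5)*(z**2 + 4).
Partial-fraction decomposition: (317*z + 1518)/(4640*(z**2 + 4)) - 46/(87*(z + 5)) + 11/(96*(z + 2)) + 151/(480*(z - 4)) + 1/(32*z).
Integrate each term; A/(z−a) gives A·log|z−a|; the (Bz+D)/(z²+p²) term gives a log and an atan.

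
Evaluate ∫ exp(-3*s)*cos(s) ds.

exp(-3*s)*sin(s)/10 - 3*exp(-3*s)*cos(s)/10 + C

Let I denote the integral. Integrate by parts with u = cos(s), dv = exp(-3*s) ds, so v = -exp(-3*s)/3: I = -exp(-3*s)*cos(s)/3 − (1/3)·∫ exp(-3*s)*sin(s) ds.
Apply parts again with u = sin(s), dv = exp(-3*s) ds: ∫ exp(-3*s)*sin(s) ds = -exp(-3*s)*sin(s)/3 + (1/3)·I. Substituting back brings back I: I = exp(-3*s)*sin(s)/9 - exp(-3*s)*cos(s)/3 − (1/9)·I.
Solving for I: (1 + 1/9)·I equals the remaining terms, so I = (9/10)·(exp(-3*s)*sin(s)/9 - exp(-3*s)*cos(s)/3).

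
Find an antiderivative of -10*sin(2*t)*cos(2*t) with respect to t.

-5*sin(2*t)**2/2 + C

Let u = sin(2*t), so du = (2*cos(2*t)) dt.
Rewriting, the integral becomes -5·∫ u^1 du = -5·u^2/2.
Substituting back, u = sin(2*t).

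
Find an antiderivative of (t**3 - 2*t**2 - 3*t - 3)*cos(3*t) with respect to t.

Use integration by parts with u = t**3 - 2*t**2 - 3*t - 3, dv = cos(3*t) dt, so v = sin(3*t)/3.
Apply parts 3 times (tabular method): alternate signs, differentiate u down to 0, integrate dv up.

t**3*sin(3*t)/3 - 2*t**2*sin(3*t)/3 + t**2*cos(3*t)/3 - 11*t*sin(3*t)/9 - 4*t*cos(3*t)/9 - 23*sin(3*t)/27 - 11*cos(3*t)/27 + C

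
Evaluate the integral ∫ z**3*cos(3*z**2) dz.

Let u = z², du = 2z dz; rewrite as (1/2)∫ u^1·cos(3u) du.
Now integrate by parts 1 time.

z**2*sin(3*z**2)/6 + cos(3*z**2)/18 + C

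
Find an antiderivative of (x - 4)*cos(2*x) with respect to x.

Use integration by parts with u = x - 4, dv = cos(2*x) dx, so v = sin(2*x)/2.
Apply parts 1 times (tabular method): alternate signs, differentiate u down to 0, integrate dv up.

x*sin(2*x)/2 - 2*sin(2*x) + cos(2*x)/4 + C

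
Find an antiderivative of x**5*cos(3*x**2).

Let u = x², du = 2x dx; rewrite as (1/2)∫ u^2·cos(3u) du.
Now integrate by parts 2 times.

x**4*sin(3*x**2)/6 + x**2*cos(3*x**2)/9 - sin(3*x**2)/27 + C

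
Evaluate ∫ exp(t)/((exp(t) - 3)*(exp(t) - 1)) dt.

log(exp(t) - 3)/2 - log(exp(t) - 1)/2 + C

Let u = e^t, du = e^t dt.
The integral becomes ∫ du/((u-3)(u-1)); decompose into partial fractions.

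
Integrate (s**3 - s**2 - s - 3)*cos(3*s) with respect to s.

Use integration by parts with u = s**3 - s**2 - s - 3, dv = cos(3*s) ds, so v = sin(3*s)/3.
Apply parts 3 times (tabular method): alternate signs, differentiate u down to 0, integrate dv up.

s**3*sin(3*s)/3 - s**2*sin(3*s)/3 + s**2*cos(3*s)/3 - 5*s*sin(3*s)/9 - 2*s*cos(3*s)/9 - 25*sin(3*s)/27 - 5*cos(3*s)/27 + C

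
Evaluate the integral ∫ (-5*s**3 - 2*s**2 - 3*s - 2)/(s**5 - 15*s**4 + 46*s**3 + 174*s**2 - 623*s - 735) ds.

Factor the denominator: (s - 7)**2*(s - 5)*(s + 1)*(s + 3).
Partial-fraction decomposition: 31/(400*(s + 3)) - 1/(192*(s + 1)) - 173/(48*(s - 5)) + 5651/(1600*(s - 7)) - 459/(40*(s - 7)**2).
Integrate each term; A/(s−a) gives A·log|s−a|; A/(s−a)² gives −A/(s−a).

5651*log(s - 7)/1600 - 173*log(s - 5)/48 - log(s + 1)/192 + 31*log(s + 3)/400 + 459/(40*s - 280) + C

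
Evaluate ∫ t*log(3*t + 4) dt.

Use integration by parts with u = log(3*t + 4), dv = t dt.
Then du = 3/(3*t + 4) dt and v = t**2/2.

t**2*log(3*t + 4)/2 - t**2/4 + 2*t/3 - 8*log(3*t + 4)/9 + C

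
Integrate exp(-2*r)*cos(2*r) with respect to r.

exp(-2*r)*sin(2*r)/4 - exp(-2*r)*cos(2*r)/4 + C

Let I denote the integral. Integrate by parts with u = cos(2*r), dv = exp(-2*r) dr, so v = -exp(-2*r)/2: I = -exp(-2*r)*cos(2*r)/2 − ∫ exp(-2*r)*sin(2*r) dr.
Apply parts again with u = sin(2*r), dv = exp(-2*r) dr: ∫ exp(-2*r)*sin(2*r) dr = -exp(-2*r)*sin(2*r)/2 + I. Substituting back brings back I: I = exp(-2*r)*sin(2*r)/2 - exp(-2*r)*cos(2*r)/2 − I.
Solving for I: (1 + 1)·I equals the remaining terms, so I = (1/2)·(exp(-2*r)*sin(2*r)/2 - exp(-2*r)*cos(2*r)/2).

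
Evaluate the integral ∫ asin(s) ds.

Use integration by parts with u = arcsin(s), dv = ds.
Then du = 1/sqrt(-s**2 + 1) ds.

s*asin(s) + sqrt(-s**2 + 1) + C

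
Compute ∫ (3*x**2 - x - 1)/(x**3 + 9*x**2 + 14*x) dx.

-log(x)/14 - 13*log(x + 2)/10 + 153*log(x + 7)/35 + C

Factor the denominator: x*(x + 2)*(x + 7).
Partial-fraction decomposition: 153/(35*(x + 7)) - 13/(10*(x + 2)) - 1/(14*x).
Integrate each term: A/(x−a) contributes A·log|x−a|.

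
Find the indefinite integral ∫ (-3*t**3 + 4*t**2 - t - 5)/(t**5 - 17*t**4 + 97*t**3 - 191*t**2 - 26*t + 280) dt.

Factor the denominator: (t - 7)*(t - 5)*(t - 4)*(t - 2)*(t + 1).
Partial-fraction decomposition: 1/(240*(t + 1)) + 1/(6*(t - 2)) - 137/(30*(t - 4)) + 95/(12*(t - 5)) - 169/(48*(t - 7)).
Integrate each term: A/(t−a) contributes A·log|t−a|.

-169*log(t - 7)/48 + 95*log(t - 5)/12 - 137*log(t - 4)/30 + log(t - 2)/6 + log(t + 1)/240 + C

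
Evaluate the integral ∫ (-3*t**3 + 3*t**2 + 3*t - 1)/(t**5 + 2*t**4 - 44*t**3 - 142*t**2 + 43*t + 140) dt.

Factor the denominator: (t - 7)*(t - 1)*(t + 1)*(t + 4)*(t + 5).
Partial-fraction decomposition: 217/(144*(t + 5)) - 227/(165*(t + 4)) + 1/(96*(t + 1)) - 1/(180*(t - 1)) - 431/(3168*(t - 7)).
Integrate each term: A/(t−a) contributes A·log|t−a|.

-431*log(t - 7)/3168 - log(t - 1)/180 + log(t + 1)/96 - 227*log(t + 4)/165 + 217*log(t + 5)/144 + C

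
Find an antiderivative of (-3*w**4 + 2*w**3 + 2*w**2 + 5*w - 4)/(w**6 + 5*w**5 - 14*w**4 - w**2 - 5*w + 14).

-2*log(w - 2)/15 - log(w - 1)/16 - log(w + 1)/6 + 29*log(w + 7)/80 - 3*atan(w)/10 + C

Factor the denominator: (w - 2)*(w - 1)*(w + 1)*(w + 7)*(w**2 + 1).
Partial-fraction decomposition: -3/(10*(w**2 + 1)) + 29/(80*(w + 7)) - 1/(6*(w + 1)) - 1/(16*(w - 1)) - 2/(15*(w - 2)).
Integrate each term; A/(w−a) gives A·log|w−a|; the (Bw+D)/(w²+p²) term gives a log and an atan.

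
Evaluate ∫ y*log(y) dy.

y**2*log(y)/2 - y**2/4 + C

Use integration by parts with u = log(y), dv = y dy.
Then du = 1/y dy and v = y**2/2.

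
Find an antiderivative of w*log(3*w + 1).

w**2*log(3*w + 1)/2 - w**2/4 + w/6 - log(3*w + 1)/18 + C

Use integration by parts with u = log(3*w + 1), dv = w dw.
Then du = 3/(3*w + 1) dw and v = w**2/2.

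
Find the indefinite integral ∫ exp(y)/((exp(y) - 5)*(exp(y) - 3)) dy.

Let u = e^y, du = e^y dy.
The integral becomes ∫ du/((u-5)(u-3)); decompose into partial fractions.

log(exp(y) - 5)/2 - log(exp(y) - 3)/2 + C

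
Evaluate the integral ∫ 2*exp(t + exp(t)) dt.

2*exp(exp(t)) + C

Let u = exp(t), so du = (exp(t)) dt.
Rewriting, the integral becomes 2·∫ e^u du = 2·e^u.
Substituting back, u = exp(t).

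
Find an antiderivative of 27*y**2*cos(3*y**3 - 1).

3*sin(3*y**3 - 1) + C

Let u = 3*y**3 - 1, so du = (9*y**2) dy.
Rewriting, the integral becomes 3·∫ cos(u) du = 3·sin(u).
Substituting back, u = 3*y**3 - 1.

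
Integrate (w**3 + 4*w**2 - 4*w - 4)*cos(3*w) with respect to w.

Use integration by parts with u = w**3 + 4*w**2 - 4*w - 4, dv = cos(3*w) dw, so v = sin(3*w)/3.
Apply parts 3 times (tabular method): alternate signs, differentiate u down to 0, integrate dv up.

w**3*sin(3*w)/3 + 4*w**2*sin(3*w)/3 + w**2*cos(3*w)/3 - 14*w*sin(3*w)/9 + 8*w*cos(3*w)/9 - 44*sin(3*w)/27 - 14*cos(3*w)/27 + C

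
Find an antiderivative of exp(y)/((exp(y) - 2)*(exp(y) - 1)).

Let u = e^y, du = e^y dy.
The integral becomes ∫ du/((u-1)(u-2)); decompose into partial fractions.

log(exp(y) - 2) - log(exp(y) - 1) + C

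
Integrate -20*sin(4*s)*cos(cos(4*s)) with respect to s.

Let u = cos(4*s), so du = (-4*sin(4*s)) ds.
Rewriting, the integral becomes 5·∫ cos(u) du = 5·sin(u).
Substituting back, u = cos(4*s).

5*sin(cos(4*s)) + C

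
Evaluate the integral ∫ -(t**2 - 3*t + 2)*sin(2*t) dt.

t**2*cos(2*t)/2 - t*sin(2*t)/2 - 3*t*cos(2*t)/2 + 3*sin(2*t)/4 + 3*cos(2*t)/4 + C

Use integration by parts with u = t**2 - 3*t + 2, dv = -sin(2*t) dt, so v = cos(2*t)/2.
Apply parts 2 times (tabular method): alternate signs, differentiate u down to 0, integrate dv up.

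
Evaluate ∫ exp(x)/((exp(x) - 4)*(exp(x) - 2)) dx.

Let u = e^x, du = e^x dx.
The integral becomes ∫ du/((u-2)(u-4)); decompose into partial fractions.

log(exp(x) - 4)/2 - log(exp(x) - 2)/2 + C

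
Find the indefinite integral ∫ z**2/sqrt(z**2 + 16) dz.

Substitute z = 4·tan(θ), so dz = 4·sec(θ)^2 dθ and the radical becomes sqrt(z**2 + 16) = 4·sec(θ) by the Pythagorean identity.
Integrate the resulting trig expression in θ, then back-substitute tan(θ) = z/4, sec(θ) = sqrt(z**2 + 16)/4 (absorbing any constant into C).

z*sqrt(z**2 + 16)/2 - 8*log(z + sqrt(z**2 + 16)) + C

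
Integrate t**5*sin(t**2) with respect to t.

-t**4*cos(t**2)/2 + t**2*sin(t**2) + cos(t**2) + C

Let u = t², du = 2t dt; rewrite as (1/2)∫ u^2·sin(1u) du.
Now integrate by parts 2 times.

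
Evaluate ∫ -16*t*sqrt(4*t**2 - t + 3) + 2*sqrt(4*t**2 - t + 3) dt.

-4*(4*t**2 - t + 3)**(3/2)/3 + C

Let u = 4*t**2 - t + 3, so du = (8*t - 1) dt.
Rewriting, the integral becomes -2·∫ √u du = -2·(2/3)u^(3/2).
Substituting back, u = 4*t**2 - t + 3.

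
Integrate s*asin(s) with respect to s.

s**2*asin(s)/2 + s*sqrt(-s**2 + 1)/4 - asin(s)/4 + C

Use integration by parts with u = arcsin(s), dv = s ds.
Then du = 1/sqrt(-s**2 + 1) ds.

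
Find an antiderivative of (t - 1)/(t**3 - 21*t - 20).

Factor the denominator: (t - 5)*(t + 1)*(t + 4).
Partial-fraction decomposition: -5/(27*(t + 4)) + 1/(9*(t + 1)) + 2/(27*(t - 5)).
Integrate each term: A/(t−a) contributes A·log|t−a|.

2*log(t - 5)/27 + log(t + 1)/9 - 5*log(t + 4)/27 + C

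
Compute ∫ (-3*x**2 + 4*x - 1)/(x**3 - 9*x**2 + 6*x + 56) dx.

Factor the denominator: (x - 7)*(x - 4)*(x + 2).
Partial-fraction decomposition: -7/(18*(x + 2)) + 11/(6*(x - 4)) - 40/(9*(x - 7)).
Integrate each term: A/(x−a) contributes A·log|x−a|.

-40*log(x - 7)/9 + 11*log(x - 4)/6 - 7*log(x + 2)/18 + C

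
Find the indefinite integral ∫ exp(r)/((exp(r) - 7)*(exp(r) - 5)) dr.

log(exp(r) - 7)/2 - log(exp(r) - 5)/2 + C

Let u = e^r, du = e^r dr.
The integral becomes ∫ du/((u-5)(u-7)); decompose into partial fractions.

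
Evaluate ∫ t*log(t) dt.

t**2*log(t)/2 - t**2/4 + C

Use integration by parts with u = log(t), dv = t dt.
Then du = 1/t dt and v = t**2/2.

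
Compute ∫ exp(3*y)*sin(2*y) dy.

3*exp(3*y)*sin(2*y)/13 - 2*exp(3*y)*cos(2*y)/13 + C

Let I denote the integral. Integrate by parts with u = sin(2*y), dv = exp(3*y) dy, so v = exp(3*y)/3: I = exp(3*y)*sin(2*y)/3 − (2/3)·∫ exp(3*y)*cos(2*y) dy.
Apply parts again with u = cos(2*y), dv = exp(3*y) dy: ∫ exp(3*y)*cos(2*y) dy = exp(3*y)*cos(2*y)/3 + (2/3)·I. Substituting back brings back I: I = exp(3*y)*sin(2*y)/3 - 2*exp(3*y)*cos(2*y)/9 − (4/9)·I.
Solving for I: (1 + 4/9)·I equals the remaining terms, so I = (9/13)·(exp(3*y)*sin(2*y)/3 - 2*exp(3*y)*cos(2*y)/9).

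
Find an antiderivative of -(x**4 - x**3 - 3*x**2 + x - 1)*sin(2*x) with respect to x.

x**4*cos(2*x)/2 - x**3*sin(2*x) - x**3*cos(2*x)/2 + 3*x**2*sin(2*x)/4 - 3*x**2*cos(2*x) + 3*x*sin(2*x) + 5*x*cos(2*x)/4 - 5*sin(2*x)/8 + cos(2*x) + C

Use integration by parts with u = x**4 - x**3 - 3*x**2 + x - 1, dv = -sin(2*x) dx, so v = cos(2*x)/2.
Apply parts 4 times (tabular method): alternate signs, differentiate u down to 0, integrate dv up.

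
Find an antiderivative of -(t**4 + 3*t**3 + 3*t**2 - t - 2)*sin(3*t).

Use integration by parts with u = t**4 + 3*t**3 + 3*t**2 - t - 2, dv = -sin(3*t) dt, so v = cos(3*t)/3.
Apply parts 4 times (tabular method): alternate signs, differentiate u down to 0, integrate dv up.

t**4*cos(3*t)/3 - 4*t**3*sin(3*t)/9 + t**3*cos(3*t) - t**2*sin(3*t) + 5*t**2*cos(3*t)/9 - 10*t*sin(3*t)/27 - t*cos(3*t) + sin(3*t)/3 - 64*cos(3*t)/81 + C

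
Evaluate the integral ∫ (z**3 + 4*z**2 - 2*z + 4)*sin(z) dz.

Use integration by parts with u = z**3 + 4*z**2 - 2*z + 4, dv = sin(z) dz, so v = -cos(z).
Apply parts 3 times (tabular method): alternate signs, differentiate u down to 0, integrate dv up.

-z**3*cos(z) + 3*z**2*sin(z) - 4*z**2*cos(z) + 8*z*sin(z) + 8*z*cos(z) - 8*sin(z) + 4*cos(z) + C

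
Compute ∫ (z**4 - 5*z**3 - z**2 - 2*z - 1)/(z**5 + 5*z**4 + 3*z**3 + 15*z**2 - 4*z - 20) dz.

Factor the denominator: (z - 1)*(z + 1)*(z + 5)*(z**2 + 4).
Partial-fraction decomposition: -(71*z + 167)/(145*(z**2 + 4)) + 617/(348*(z + 5)) - 3/(20*(z + 1)) - 2/(15*(z - 1)).
Integrate each term; A/(z−a) gives A·log|z−a|; the (Bz+D)/(z²+p²) term gives a log and an atan.

-2*log(z - 1)/15 - 3*log(z + 1)/20 + 617*log(z + 5)/348 - 71*log(z**2 + 4)/290 - 167*atan(z/2)/290 + C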